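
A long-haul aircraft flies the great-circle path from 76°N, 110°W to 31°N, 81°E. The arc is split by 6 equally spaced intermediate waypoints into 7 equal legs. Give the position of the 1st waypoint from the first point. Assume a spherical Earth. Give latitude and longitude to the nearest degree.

Convert each endpoint to a unit vector on the sphere (x = cos φ cos λ, y = cos φ sin λ, z = sin φ).
The central angle between the endpoints is δ = arccos(p₁·p₂) ≈ 1.270 rad (72.8°).
Interpolate at f = 1/7 with slerp weights a = sin((1−f)δ)/sin δ ≈ 0.928, b = sin(fδ)/sin δ ≈ 0.189.
p = a·p₁ + b·p₂ ≈ (-0.051, -0.051, 0.997); φ = arcsin(p_z) ≈ 85.85°, λ = atan2(p_y, p_x) ≈ -135.27°.

≈ 86°N, 135°W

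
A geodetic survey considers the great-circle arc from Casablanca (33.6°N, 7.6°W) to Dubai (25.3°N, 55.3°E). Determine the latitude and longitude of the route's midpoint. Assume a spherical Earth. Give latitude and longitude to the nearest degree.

≈ (33°N, 25°E)

From cos δ = sin φ₁ sin φ₂ + cos φ₁ cos φ₂ cos Δλ, the central angle is δ ≈ 0.953 rad (54.6°).
Interpolate at f = 1/2 with slerp weights a = sin((1−f)δ)/sin δ ≈ 0.563, b = sin(fδ)/sin δ ≈ 0.563.
p = a·p₁ + b·p₂ ≈ (0.754, 0.356, 0.552); φ = arcsin(p_z) ≈ 33.49°, λ = atan2(p_y, p_x) ≈ 25.29°.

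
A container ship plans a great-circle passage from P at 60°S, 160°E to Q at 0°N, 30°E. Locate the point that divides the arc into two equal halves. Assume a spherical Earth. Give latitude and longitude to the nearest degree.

From cos δ = sin φ₁ sin φ₂ + cos φ₁ cos φ₂ cos Δλ, the central angle is δ ≈ 1.898 rad (108.7°).
Interpolate at f = 1/2 with slerp weights a = sin((1−f)δ)/sin δ ≈ 0.858, b = sin(fδ)/sin δ ≈ 0.858.
p = a·p₁ + b·p₂ ≈ (0.340, 0.576, -0.743); φ = arcsin(p_z) ≈ -48.02°, λ = atan2(p_y, p_x) ≈ 59.44°.

≈ 48°S, 59°E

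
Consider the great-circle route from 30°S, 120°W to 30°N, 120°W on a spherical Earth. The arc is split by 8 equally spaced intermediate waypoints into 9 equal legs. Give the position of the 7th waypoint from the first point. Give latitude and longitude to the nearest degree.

≈ 17°N, 120°W

Convert each endpoint to a unit vector on the sphere (x = cos φ cos λ, y = cos φ sin λ, z = sin φ).
The central angle between the endpoints is δ = arccos(p₁·p₂) ≈ 1.047 rad (60.0°).
Interpolate at f = 7/9 with slerp weights a = sin((1−f)δ)/sin δ ≈ 0.266, b = sin(fδ)/sin δ ≈ 0.840.
p = a·p₁ + b·p₂ ≈ (-0.479, -0.830, 0.287); φ = arcsin(p_z) ≈ 16.67°, λ = atan2(p_y, p_x) ≈ -120.00°.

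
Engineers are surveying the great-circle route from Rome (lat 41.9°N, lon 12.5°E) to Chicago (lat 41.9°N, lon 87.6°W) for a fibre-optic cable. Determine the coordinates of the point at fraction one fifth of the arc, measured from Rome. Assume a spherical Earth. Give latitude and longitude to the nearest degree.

Convert each endpoint to a unit vector on the sphere (x = cos φ cos λ, y = cos φ sin λ, z = sin φ).
The central angle between the endpoints is δ = arccos(p₁·p₂) ≈ 1.214 rad (69.6°).
Interpolate at f = 1/5 with slerp weights a = sin((1−f)δ)/sin δ ≈ 0.881, b = sin(fδ)/sin δ ≈ 0.257.
p = a·p₁ + b·p₂ ≈ (0.648, -0.049, 0.760); φ = arcsin(p_z) ≈ 49.45°, λ = atan2(p_y, p_x) ≈ -4.31°.

≈ lat 49°N, lon 4°W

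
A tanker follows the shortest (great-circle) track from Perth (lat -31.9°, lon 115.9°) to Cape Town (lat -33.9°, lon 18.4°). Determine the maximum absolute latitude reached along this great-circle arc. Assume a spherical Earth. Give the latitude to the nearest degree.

≈ -44°

The great circle lies in the plane with unit normal n̂ = (p₁ × p₂)/|p₁ × p₂|.
Here n̂_z ≈ -0.713; the vertex latitude is φ_max = arccos|n̂_z| ≈ 44.5°.
Check via Clairaut: cos φ_max = |cos φ₁| · sin C = cos(31.9°)·sin(122.8°) ≈ 0.713, again giving ≈ 44.5°.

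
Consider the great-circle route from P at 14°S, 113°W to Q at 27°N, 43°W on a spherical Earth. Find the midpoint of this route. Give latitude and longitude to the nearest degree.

≈ 8°N, 80°W

Convert each endpoint to a unit vector on the sphere (x = cos φ cos λ, y = cos φ sin λ, z = sin φ).
The central angle between the endpoints is δ = arccos(p₁·p₂) ≈ 1.384 rad (79.3°).
Interpolate at f = 1/2 with slerp weights a = sin((1−f)δ)/sin δ ≈ 0.649, b = sin(fδ)/sin δ ≈ 0.649.
p = a·p₁ + b·p₂ ≈ (0.177, -0.975, 0.138); φ = arcsin(p_z) ≈ 7.91°, λ = atan2(p_y, p_x) ≈ -79.71°.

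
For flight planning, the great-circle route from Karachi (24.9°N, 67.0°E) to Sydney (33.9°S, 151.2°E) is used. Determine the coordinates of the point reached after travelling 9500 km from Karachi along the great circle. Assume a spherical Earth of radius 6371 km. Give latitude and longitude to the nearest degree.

≈ 28°S, 137°E

Write both endpoints as unit vectors p₁, p₂ with components (cos φ cos λ, cos φ sin λ, sin φ).
The central angle between the endpoints is δ = arccos(p₁·p₂) ≈ 1.730 rad (99.1°). The total great-circle distance is δ·R ≈ 1.730 × 6371 ≈ 11023 km, so the target fraction is f = 9500/11023 ≈ 0.862.
Interpolate at f ≈ 0.862 with slerp weights a = sin((1−f)δ)/sin δ ≈ 0.240, b = sin(fδ)/sin δ ≈ 1.010.
p = a·p₁ + b·p₂ ≈ (-0.649, 0.604, -0.462); φ = arcsin(p_z) ≈ -27.52°, λ = atan2(p_y, p_x) ≈ 137.07°.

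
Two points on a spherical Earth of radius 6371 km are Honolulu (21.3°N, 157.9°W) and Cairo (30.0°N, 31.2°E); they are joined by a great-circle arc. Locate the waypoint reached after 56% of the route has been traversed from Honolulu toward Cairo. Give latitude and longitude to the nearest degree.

Convert each endpoint to a unit vector on the sphere (x = cos φ cos λ, y = cos φ sin λ, z = sin φ).
The central angle between the endpoints is δ = arccos(p₁·p₂) ≈ 2.233 rad (128.0°).
Interpolate at f = 0.56 with slerp weights a = sin((1−f)δ)/sin δ ≈ 1.055, b = sin(fδ)/sin δ ≈ 1.204.
p = a·p₁ + b·p₂ ≈ (-0.019, 0.170, 0.985); φ = arcsin(p_z) ≈ 80.14°, λ = atan2(p_y, p_x) ≈ 96.40°.

≈ 80°N, 96°E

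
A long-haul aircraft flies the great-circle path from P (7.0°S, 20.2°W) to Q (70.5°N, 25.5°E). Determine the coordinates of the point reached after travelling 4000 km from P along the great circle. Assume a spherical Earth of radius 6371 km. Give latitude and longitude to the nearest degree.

≈ (28°N, 11°W)

Convert each endpoint to a unit vector on the sphere (x = cos φ cos λ, y = cos φ sin λ, z = sin φ).
The central angle between the endpoints is δ = arccos(p₁·p₂) ≈ 1.454 rad (83.3°). The total great-circle distance is δ·R ≈ 1.454 × 6371 ≈ 9264 km, so the target fraction is f = 4000/9264 ≈ 0.432.
Interpolate at f ≈ 0.432 with slerp weights a = sin((1−f)δ)/sin δ ≈ 0.740, b = sin(fδ)/sin δ ≈ 0.591.
p = a·p₁ + b·p₂ ≈ (0.868, -0.169, 0.467); φ = arcsin(p_z) ≈ 27.86°, λ = atan2(p_y, p_x) ≈ -11.00°.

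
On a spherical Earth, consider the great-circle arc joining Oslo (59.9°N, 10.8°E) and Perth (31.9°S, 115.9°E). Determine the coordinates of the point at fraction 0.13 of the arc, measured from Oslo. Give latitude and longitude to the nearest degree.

≈ 55°N, 40°E

Write both endpoints as unit vectors p₁, p₂ with components (cos φ cos λ, cos φ sin λ, sin φ).
The central angle between the endpoints is δ = arccos(p₁·p₂) ≈ 2.175 rad (124.6°).
Interpolate at f = 0.13 with slerp weights a = sin((1−f)δ)/sin δ ≈ 1.153, b = sin(fδ)/sin δ ≈ 0.339.
p = a·p₁ + b·p₂ ≈ (0.442, 0.367, 0.818); φ = arcsin(p_z) ≈ 54.91°, λ = atan2(p_y, p_x) ≈ 39.71°.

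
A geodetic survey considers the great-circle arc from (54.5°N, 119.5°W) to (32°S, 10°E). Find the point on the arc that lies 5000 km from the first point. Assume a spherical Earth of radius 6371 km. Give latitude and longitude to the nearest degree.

Convert each endpoint to a unit vector on the sphere (x = cos φ cos λ, y = cos φ sin λ, z = sin φ).
The central angle between the endpoints is δ = arccos(p₁·p₂) ≈ 2.411 rad (138.1°). The total great-circle distance is δ·R ≈ 2.411 × 6371 ≈ 15359 km, so the target fraction is f = 5000/15359 ≈ 0.326.
Interpolate at f ≈ 0.326 with slerp weights a = sin((1−f)δ)/sin δ ≈ 1.496, b = sin(fδ)/sin δ ≈ 1.059.
p = a·p₁ + b·p₂ ≈ (0.456, -0.600, 0.657); φ = arcsin(p_z) ≈ 41.06°, λ = atan2(p_y, p_x) ≈ -52.74°.

≈ (41°N, 53°W)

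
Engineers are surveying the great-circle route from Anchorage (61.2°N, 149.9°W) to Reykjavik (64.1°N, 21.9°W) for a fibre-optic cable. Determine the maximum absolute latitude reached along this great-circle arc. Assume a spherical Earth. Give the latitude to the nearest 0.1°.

≈ 77.3°N

The great circle lies in the plane with unit normal n̂ = (p₁ × p₂)/|p₁ × p₂|.
Here n̂_z ≈ +0.220; the vertex latitude is φ_max = arccos|n̂_z| ≈ 77.3°.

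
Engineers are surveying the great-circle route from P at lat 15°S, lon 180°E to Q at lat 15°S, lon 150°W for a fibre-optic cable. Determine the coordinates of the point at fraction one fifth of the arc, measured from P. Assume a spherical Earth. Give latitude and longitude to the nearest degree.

The haversine formula gives a central angle δ ≈ 0.505 rad (29.0°) between the endpoints.
Interpolate at f = 1/5 with slerp weights a = sin((1−f)δ)/sin δ ≈ 0.813, b = sin(fδ)/sin δ ≈ 0.208.
p = a·p₁ + b·p₂ ≈ (-0.959, -0.101, -0.264); φ = arcsin(p_z) ≈ -15.32°, λ = atan2(p_y, p_x) ≈ -174.01°.

≈ lat 15°S, lon 174°W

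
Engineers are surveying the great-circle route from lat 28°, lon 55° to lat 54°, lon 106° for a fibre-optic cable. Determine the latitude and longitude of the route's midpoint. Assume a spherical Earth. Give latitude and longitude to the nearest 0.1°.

≈ lat 43.8°, lon 75.0°

Convert each endpoint to a unit vector on the sphere (x = cos φ cos λ, y = cos φ sin λ, z = sin φ).
The central angle between the endpoints is δ = arccos(p₁·p₂) ≈ 0.786 rad (45.1°).
Interpolate at f = 1/2 with slerp weights a = sin((1−f)δ)/sin δ ≈ 0.541, b = sin(fδ)/sin δ ≈ 0.541.
p = a·p₁ + b·p₂ ≈ (0.186, 0.697, 0.692); φ = arcsin(p_z) ≈ 43.79°, λ = atan2(p_y, p_x) ≈ 75.03°.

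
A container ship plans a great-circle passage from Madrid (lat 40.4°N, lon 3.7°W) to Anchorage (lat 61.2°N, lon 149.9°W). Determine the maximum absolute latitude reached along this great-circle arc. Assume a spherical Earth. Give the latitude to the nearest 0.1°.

≈ 77.8°N

The great circle lies in the plane with unit normal n̂ = (p₁ × p₂)/|p₁ × p₂|.
Here n̂_z ≈ -0.212; the vertex latitude is φ_max = arccos|n̂_z| ≈ 77.8°.
Check via Clairaut: cos φ_max = |cos φ₁| · sin C = cos(40.4°)·sin(16.1°) ≈ 0.212, again giving ≈ 77.8°.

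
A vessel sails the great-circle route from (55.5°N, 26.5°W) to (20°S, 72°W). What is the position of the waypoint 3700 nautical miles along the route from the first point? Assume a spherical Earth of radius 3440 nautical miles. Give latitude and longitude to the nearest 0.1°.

≈ (1.3°N, 62.8°W)

The haversine formula gives a central angle δ ≈ 1.479 rad (84.8°) between the endpoints. The total great-circle distance is δ·R ≈ 1.479 × 3440 ≈ 5089 nmi, so the target fraction is f = 3700/5089 ≈ 0.727.
Interpolate at f ≈ 0.727 with slerp weights a = sin((1−f)δ)/sin δ ≈ 0.395, b = sin(fδ)/sin δ ≈ 0.884.
p = a·p₁ + b·p₂ ≈ (0.457, -0.889, 0.023); φ = arcsin(p_z) ≈ 1.32°, λ = atan2(p_y, p_x) ≈ -62.82°.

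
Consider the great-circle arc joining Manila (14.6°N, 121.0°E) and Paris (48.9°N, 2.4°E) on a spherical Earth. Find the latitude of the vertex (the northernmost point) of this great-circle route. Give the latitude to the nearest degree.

The great circle lies in the plane with unit normal n̂ = (p₁ × p₂)/|p₁ × p₂|.
Here n̂_z ≈ -0.562; the vertex latitude is φ_max = arccos|n̂_z| ≈ 55.8°.

≈ 56°N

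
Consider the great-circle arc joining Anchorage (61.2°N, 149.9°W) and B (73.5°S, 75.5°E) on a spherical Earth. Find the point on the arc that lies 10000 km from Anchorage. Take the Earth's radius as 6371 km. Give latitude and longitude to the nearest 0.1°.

≈ (23.1°S, 171.3°E)

Write both endpoints as unit vectors p₁, p₂ with components (cos φ cos λ, cos φ sin λ, sin φ).
The central angle between the endpoints is δ = arccos(p₁·p₂) ≈ 2.783 rad (159.4°). The total great-circle distance is δ·R ≈ 2.783 × 6371 ≈ 17729 km, so the target fraction is f = 10000/17729 ≈ 0.564.
Interpolate at f ≈ 0.564 with slerp weights a = sin((1−f)δ)/sin δ ≈ 2.667, b = sin(fδ)/sin δ ≈ 2.847.
p = a·p₁ + b·p₂ ≈ (-0.909, 0.139, -0.393); φ = arcsin(p_z) ≈ -23.13°, λ = atan2(p_y, p_x) ≈ 171.34°.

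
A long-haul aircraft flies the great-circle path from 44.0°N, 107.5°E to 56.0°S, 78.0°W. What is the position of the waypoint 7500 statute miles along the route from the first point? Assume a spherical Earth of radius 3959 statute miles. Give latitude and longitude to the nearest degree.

Write both endpoints as unit vectors p₁, p₂ with components (cos φ cos λ, cos φ sin λ, sin φ).
The central angle between the endpoints is δ = arccos(p₁·p₂) ≈ 2.923 rad (167.5°). The total great-circle distance is δ·R ≈ 2.923 × 3959 ≈ 11574 mi, so the target fraction is f = 7500/11574 ≈ 0.648.
Interpolate at f ≈ 0.648 with slerp weights a = sin((1−f)δ)/sin δ ≈ 3.959, b = sin(fδ)/sin δ ≈ 4.380.
p = a·p₁ + b·p₂ ≈ (-0.347, 0.320, -0.882); φ = arcsin(p_z) ≈ -61.84°, λ = atan2(p_y, p_x) ≈ 137.34°.

≈ 62°S, 137°E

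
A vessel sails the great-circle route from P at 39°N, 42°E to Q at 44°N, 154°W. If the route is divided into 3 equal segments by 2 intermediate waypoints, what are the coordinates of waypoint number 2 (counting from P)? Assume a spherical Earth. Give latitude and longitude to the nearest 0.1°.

≈ 74.0°N, 178.3°W

Write both endpoints as unit vectors p₁, p₂ with components (cos φ cos λ, cos φ sin λ, sin φ).
The central angle between the endpoints is δ = arccos(p₁·p₂) ≈ 1.671 rad (95.8°).
Interpolate at f = 2/3 with slerp weights a = sin((1−f)δ)/sin δ ≈ 0.531, b = sin(fδ)/sin δ ≈ 0.902.
p = a·p₁ + b·p₂ ≈ (-0.276, -0.008, 0.961); φ = arcsin(p_z) ≈ 73.95°, λ = atan2(p_y, p_x) ≈ -178.31°.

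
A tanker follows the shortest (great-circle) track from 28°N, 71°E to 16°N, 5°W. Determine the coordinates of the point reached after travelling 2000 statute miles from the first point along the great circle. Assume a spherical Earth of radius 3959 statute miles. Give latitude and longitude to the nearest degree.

Convert each endpoint to a unit vector on the sphere (x = cos φ cos λ, y = cos φ sin λ, z = sin φ).
The central angle between the endpoints is δ = arccos(p₁·p₂) ≈ 1.229 rad (70.4°). The total great-circle distance is δ·R ≈ 1.229 × 3959 ≈ 4867 mi, so the target fraction is f = 2000/4867 ≈ 0.411.
Interpolate at f ≈ 0.411 with slerp weights a = sin((1−f)δ)/sin δ ≈ 0.703, b = sin(fδ)/sin δ ≈ 0.514.
p = a·p₁ + b·p₂ ≈ (0.694, 0.544, 0.472); φ = arcsin(p_z) ≈ 28.14°, λ = atan2(p_y, p_x) ≈ 38.09°.

≈ 28°N, 38°E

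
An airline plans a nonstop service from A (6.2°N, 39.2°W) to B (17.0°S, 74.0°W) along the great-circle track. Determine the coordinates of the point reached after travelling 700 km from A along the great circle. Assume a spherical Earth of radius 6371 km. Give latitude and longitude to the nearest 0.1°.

≈ (2.6°N, 44.4°W)

Convert each endpoint to a unit vector on the sphere (x = cos φ cos λ, y = cos φ sin λ, z = sin φ).
The central angle between the endpoints is δ = arccos(p₁·p₂) ≈ 0.724 rad (41.5°). The total great-circle distance is δ·R ≈ 0.724 × 6371 ≈ 4613 km, so the target fraction is f = 700/4613 ≈ 0.152.
Interpolate at f ≈ 0.152 with slerp weights a = sin((1−f)δ)/sin δ ≈ 0.870, b = sin(fδ)/sin δ ≈ 0.166.
p = a·p₁ + b·p₂ ≈ (0.714, -0.699, 0.046); φ = arcsin(p_z) ≈ 2.61°, λ = atan2(p_y, p_x) ≈ -44.39°.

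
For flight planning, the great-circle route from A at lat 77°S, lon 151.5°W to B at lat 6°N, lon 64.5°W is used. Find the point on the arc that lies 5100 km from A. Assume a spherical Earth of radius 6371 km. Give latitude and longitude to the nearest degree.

Write both endpoints as unit vectors p₁, p₂ with components (cos φ cos λ, cos φ sin λ, sin φ).
The central angle between the endpoints is δ = arccos(p₁·p₂) ≈ 1.661 rad (95.2°). The total great-circle distance is δ·R ≈ 1.661 × 6371 ≈ 10583 km, so the target fraction is f = 5100/10583 ≈ 0.482.
Interpolate at f ≈ 0.482 with slerp weights a = sin((1−f)δ)/sin δ ≈ 0.761, b = sin(fδ)/sin δ ≈ 0.721.
p = a·p₁ + b·p₂ ≈ (0.158, -0.729, -0.666); φ = arcsin(p_z) ≈ -41.79°, λ = atan2(p_y, p_x) ≈ -77.76°.

≈ lat 42°S, lon 78°W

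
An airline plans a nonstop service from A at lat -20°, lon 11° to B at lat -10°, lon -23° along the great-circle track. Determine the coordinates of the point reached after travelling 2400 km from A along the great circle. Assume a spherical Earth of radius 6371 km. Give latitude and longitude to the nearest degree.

From cos δ = sin φ₁ sin φ₂ + cos φ₁ cos φ₂ cos Δλ, the central angle is δ ≈ 0.598 rad (34.2°). The total great-circle distance is δ·R ≈ 0.598 × 6371 ≈ 3808 km, so the target fraction is f = 2400/3808 ≈ 0.630.
Interpolate at f ≈ 0.630 with slerp weights a = sin((1−f)δ)/sin δ ≈ 0.390, b = sin(fδ)/sin δ ≈ 0.654.
p = a·p₁ + b·p₂ ≈ (0.952, -0.182, -0.247); φ = arcsin(p_z) ≈ -14.29°, λ = atan2(p_y, p_x) ≈ -10.80°.

≈ lat -14°, lon -11°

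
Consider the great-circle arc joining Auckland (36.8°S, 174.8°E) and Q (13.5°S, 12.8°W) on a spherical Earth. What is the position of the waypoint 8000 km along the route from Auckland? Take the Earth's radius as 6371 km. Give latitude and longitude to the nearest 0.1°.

≈ (69.5°S, 31.9°W)

Convert each endpoint to a unit vector on the sphere (x = cos φ cos λ, y = cos φ sin λ, z = sin φ).
The central angle between the endpoints is δ = arccos(p₁·p₂) ≈ 2.255 rad (129.2°). The total great-circle distance is δ·R ≈ 2.255 × 6371 ≈ 14366 km, so the target fraction is f = 8000/14366 ≈ 0.557.
Interpolate at f ≈ 0.557 with slerp weights a = sin((1−f)δ)/sin δ ≈ 1.085, b = sin(fδ)/sin δ ≈ 1.227.
p = a·p₁ + b·p₂ ≈ (0.298, -0.186, -0.936); φ = arcsin(p_z) ≈ -69.46°, λ = atan2(p_y, p_x) ≈ -31.91°.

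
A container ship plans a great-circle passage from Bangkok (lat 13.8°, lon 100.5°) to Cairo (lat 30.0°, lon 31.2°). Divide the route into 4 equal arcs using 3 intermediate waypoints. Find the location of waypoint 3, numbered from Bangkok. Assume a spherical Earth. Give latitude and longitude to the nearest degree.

Convert each endpoint to a unit vector on the sphere (x = cos φ cos λ, y = cos φ sin λ, z = sin φ).
The central angle between the endpoints is δ = arccos(p₁·p₂) ≈ 1.141 rad (65.4°).
Interpolate at f = 3/4 with slerp weights a = sin((1−f)δ)/sin δ ≈ 0.310, b = sin(fδ)/sin δ ≈ 0.831.
p = a·p₁ + b·p₂ ≈ (0.561, 0.668, 0.489); φ = arcsin(p_z) ≈ 29.29°, λ = atan2(p_y, p_x) ≈ 50.01°.

≈ lat 29°, lon 50°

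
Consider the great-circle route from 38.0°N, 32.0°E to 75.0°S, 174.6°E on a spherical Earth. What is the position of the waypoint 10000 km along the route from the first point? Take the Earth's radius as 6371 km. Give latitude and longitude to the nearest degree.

Write both endpoints as unit vectors p₁, p₂ with components (cos φ cos λ, cos φ sin λ, sin φ).
The central angle between the endpoints is δ = arccos(p₁·p₂) ≈ 2.429 rad (139.2°). The total great-circle distance is δ·R ≈ 2.429 × 6371 ≈ 15476 km, so the target fraction is f = 10000/15476 ≈ 0.646.
Interpolate at f ≈ 0.646 with slerp weights a = sin((1−f)δ)/sin δ ≈ 1.159, b = sin(fδ)/sin δ ≈ 1.530.
p = a·p₁ + b·p₂ ≈ (0.380, 0.521, -0.764); φ = arcsin(p_z) ≈ -49.83°, λ = atan2(p_y, p_x) ≈ 53.89°.

≈ 50°S, 54°E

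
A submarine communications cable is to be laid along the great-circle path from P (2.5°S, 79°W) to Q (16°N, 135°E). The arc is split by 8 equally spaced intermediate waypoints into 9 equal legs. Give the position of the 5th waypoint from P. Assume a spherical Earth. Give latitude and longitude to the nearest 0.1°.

≈ (23.2°N, 157.0°W)

Write both endpoints as unit vectors p₁, p₂ with components (cos φ cos λ, cos φ sin λ, sin φ).
The central angle between the endpoints is δ = arccos(p₁·p₂) ≈ 2.512 rad (143.9°).
Interpolate at f = 5/9 with slerp weights a = sin((1−f)δ)/sin δ ≈ 1.526, b = sin(fδ)/sin δ ≈ 1.672.
p = a·p₁ + b·p₂ ≈ (-0.846, -0.360, 0.394); φ = arcsin(p_z) ≈ 23.22°, λ = atan2(p_y, p_x) ≈ -156.95°.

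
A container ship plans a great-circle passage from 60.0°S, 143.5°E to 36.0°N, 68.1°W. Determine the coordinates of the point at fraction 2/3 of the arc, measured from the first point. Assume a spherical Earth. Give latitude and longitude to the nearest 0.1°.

≈ 8.7°S, 90.9°W

Convert each endpoint to a unit vector on the sphere (x = cos φ cos λ, y = cos φ sin λ, z = sin φ).
The central angle between the endpoints is δ = arccos(p₁·p₂) ≈ 2.594 rad (148.6°).
Interpolate at f = 2/3 with slerp weights a = sin((1−f)δ)/sin δ ≈ 1.460, b = sin(fδ)/sin δ ≈ 1.895.
p = a·p₁ + b·p₂ ≈ (-0.015, -0.988, -0.151); φ = arcsin(p_z) ≈ -8.66°, λ = atan2(p_y, p_x) ≈ -90.87°.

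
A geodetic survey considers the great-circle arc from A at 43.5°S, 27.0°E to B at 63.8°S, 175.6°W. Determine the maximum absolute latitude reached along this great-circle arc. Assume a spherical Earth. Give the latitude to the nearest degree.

≈ 83°S

The great circle lies in the plane with unit normal n̂ = (p₁ × p₂)/|p₁ × p₂|.
Here n̂_z ≈ +0.130; the vertex latitude is φ_max = arccos|n̂_z| ≈ 82.5°.
Check via Clairaut: cos φ_max = |cos φ₁| · sin C = cos(43.5°)·sin(169.7°) ≈ 0.130, again giving ≈ 82.5°.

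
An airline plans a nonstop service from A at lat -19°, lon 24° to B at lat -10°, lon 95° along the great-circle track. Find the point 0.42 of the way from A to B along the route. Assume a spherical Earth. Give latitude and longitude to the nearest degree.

Convert each endpoint to a unit vector on the sphere (x = cos φ cos λ, y = cos φ sin λ, z = sin φ).
The central angle between the endpoints is δ = arccos(p₁·p₂) ≈ 1.203 rad (68.9°).
Interpolate at f = 0.42 with slerp weights a = sin((1−f)δ)/sin δ ≈ 0.689, b = sin(fδ)/sin δ ≈ 0.519.
p = a·p₁ + b·p₂ ≈ (0.550, 0.774, -0.314); φ = arcsin(p_z) ≈ -18.31°, λ = atan2(p_y, p_x) ≈ 54.58°.

≈ lat -18°, lon 55°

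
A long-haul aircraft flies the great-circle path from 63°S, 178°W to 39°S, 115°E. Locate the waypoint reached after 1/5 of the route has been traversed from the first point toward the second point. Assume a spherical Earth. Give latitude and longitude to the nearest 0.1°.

From cos δ = sin φ₁ sin φ₂ + cos φ₁ cos φ₂ cos Δλ, the central angle is δ ≈ 0.797 rad (45.7°).
Interpolate at f = 1/5 with slerp weights a = sin((1−f)δ)/sin δ ≈ 0.832, b = sin(fδ)/sin δ ≈ 0.222.
p = a·p₁ + b·p₂ ≈ (-0.451, 0.143, -0.881); φ = arcsin(p_z) ≈ -61.79°, λ = atan2(p_y, p_x) ≈ 162.37°.

≈ 61.8°S, 162.4°E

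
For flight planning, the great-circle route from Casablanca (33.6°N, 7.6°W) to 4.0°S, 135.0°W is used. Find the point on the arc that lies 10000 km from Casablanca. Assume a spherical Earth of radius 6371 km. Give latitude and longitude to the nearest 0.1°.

Convert each endpoint to a unit vector on the sphere (x = cos φ cos λ, y = cos φ sin λ, z = sin φ).
The central angle between the endpoints is δ = arccos(p₁·p₂) ≈ 2.145 rad (122.9°). The total great-circle distance is δ·R ≈ 2.145 × 6371 ≈ 13667 km, so the target fraction is f = 10000/13667 ≈ 0.732.
Interpolate at f ≈ 0.732 with slerp weights a = sin((1−f)δ)/sin δ ≈ 0.648, b = sin(fδ)/sin δ ≈ 1.191.
p = a·p₁ + b·p₂ ≈ (-0.305, -0.912, 0.276); φ = arcsin(p_z) ≈ 16.00°, λ = atan2(p_y, p_x) ≈ -108.50°.

≈ 16.0°N, 108.5°W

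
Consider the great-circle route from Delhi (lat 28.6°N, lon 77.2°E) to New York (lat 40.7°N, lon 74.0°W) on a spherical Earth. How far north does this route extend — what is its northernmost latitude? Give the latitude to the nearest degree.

≈ 71°N

The great circle lies in the plane with unit normal n̂ = (p₁ × p₂)/|p₁ × p₂|.
Here n̂_z ≈ -0.333; the vertex latitude is φ_max = arccos|n̂_z| ≈ 70.5°.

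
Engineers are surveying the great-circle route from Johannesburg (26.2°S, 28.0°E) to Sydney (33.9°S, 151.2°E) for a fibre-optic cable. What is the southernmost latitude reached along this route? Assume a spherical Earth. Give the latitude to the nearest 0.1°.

The great circle lies in the plane with unit normal n̂ = (p₁ × p₂)/|p₁ × p₂|.
Here n̂_z ≈ +0.631; the vertex latitude is φ_max = arccos|n̂_z| ≈ 50.8°.
Check via Clairaut: cos φ_max = |cos φ₁| · sin C = cos(26.2°)·sin(135.3°) ≈ 0.631, again giving ≈ 50.8°.

≈ 50.8°S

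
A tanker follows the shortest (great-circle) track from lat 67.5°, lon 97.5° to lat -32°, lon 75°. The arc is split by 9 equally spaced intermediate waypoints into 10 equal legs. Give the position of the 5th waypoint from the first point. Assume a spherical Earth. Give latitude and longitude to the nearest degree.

≈ lat 18°, lon 82°

Convert each endpoint to a unit vector on the sphere (x = cos φ cos λ, y = cos φ sin λ, z = sin φ).
The central angle between the endpoints is δ = arccos(p₁·p₂) ≈ 1.762 rad (100.9°).
Interpolate at f = 5/10 with slerp weights a = sin((1−f)δ)/sin δ ≈ 0.786, b = sin(fδ)/sin δ ≈ 0.786.
p = a·p₁ + b·p₂ ≈ (0.133, 0.942, 0.309); φ = arcsin(p_z) ≈ 18.03°, λ = atan2(p_y, p_x) ≈ 81.95°.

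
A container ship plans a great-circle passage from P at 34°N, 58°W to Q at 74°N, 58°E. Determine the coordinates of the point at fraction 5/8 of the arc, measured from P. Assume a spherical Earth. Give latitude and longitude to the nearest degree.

≈ 70°N, 26°W

From cos δ = sin φ₁ sin φ₂ + cos φ₁ cos φ₂ cos Δλ, the central angle is δ ≈ 1.118 rad (64.1°).
Interpolate at f = 5/8 with slerp weights a = sin((1−f)δ)/sin δ ≈ 0.453, b = sin(fδ)/sin δ ≈ 0.715.
p = a·p₁ + b·p₂ ≈ (0.303, -0.151, 0.941); φ = arcsin(p_z) ≈ 70.19°, λ = atan2(p_y, p_x) ≈ -26.47°.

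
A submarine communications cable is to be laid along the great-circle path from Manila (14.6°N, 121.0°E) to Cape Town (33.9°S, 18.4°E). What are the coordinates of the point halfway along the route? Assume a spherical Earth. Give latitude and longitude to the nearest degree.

The haversine formula gives a central angle δ ≈ 1.892 rad (108.4°) between the endpoints.
Interpolate at f = 1/2 with slerp weights a = sin((1−f)δ)/sin δ ≈ 0.855, b = sin(fδ)/sin δ ≈ 0.855.
p = a·p₁ + b·p₂ ≈ (0.247, 0.933, -0.261); φ = arcsin(p_z) ≈ -15.15°, λ = atan2(p_y, p_x) ≈ 75.16°.

≈ 15°S, 75°E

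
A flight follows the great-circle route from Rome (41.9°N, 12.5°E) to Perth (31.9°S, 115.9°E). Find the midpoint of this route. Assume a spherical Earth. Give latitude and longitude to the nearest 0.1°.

Convert each endpoint to a unit vector on the sphere (x = cos φ cos λ, y = cos φ sin λ, z = sin φ).
The central angle between the endpoints is δ = arccos(p₁·p₂) ≈ 2.094 rad (120.0°).
Interpolate at f = 1/2 with slerp weights a = sin((1−f)δ)/sin δ ≈ 0.999, b = sin(fδ)/sin δ ≈ 0.999.
p = a·p₁ + b·p₂ ≈ (0.356, 0.924, 0.139); φ = arcsin(p_z) ≈ 8.01°, λ = atan2(p_y, p_x) ≈ 68.95°.

≈ 8.0°N, 69.0°E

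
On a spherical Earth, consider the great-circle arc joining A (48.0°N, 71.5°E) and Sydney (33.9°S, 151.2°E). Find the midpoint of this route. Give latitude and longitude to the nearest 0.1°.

From cos δ = sin φ₁ sin φ₂ + cos φ₁ cos φ₂ cos Δλ, the central angle is δ ≈ 1.891 rad (108.4°).
Interpolate at f = 1/2 with slerp weights a = sin((1−f)δ)/sin δ ≈ 0.854, b = sin(fδ)/sin δ ≈ 0.854.
p = a·p₁ + b·p₂ ≈ (-0.440, 0.884, 0.158); φ = arcsin(p_z) ≈ 9.12°, λ = atan2(p_y, p_x) ≈ 116.47°.

≈ (9.1°N, 116.5°E)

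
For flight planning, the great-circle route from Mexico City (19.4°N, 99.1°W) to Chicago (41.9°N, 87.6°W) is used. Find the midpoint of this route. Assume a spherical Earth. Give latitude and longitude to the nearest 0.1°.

Write both endpoints as unit vectors p₁, p₂ with components (cos φ cos λ, cos φ sin λ, sin φ).
The central angle between the endpoints is δ = arccos(p₁·p₂) ≈ 0.428 rad (24.5°).
Interpolate at f = 1/2 with slerp weights a = sin((1−f)δ)/sin δ ≈ 0.512, b = sin(fδ)/sin δ ≈ 0.512.
p = a·p₁ + b·p₂ ≈ (-0.060, -0.857, 0.512); φ = arcsin(p_z) ≈ 30.78°, λ = atan2(p_y, p_x) ≈ -94.03°.

≈ 30.8°N, 94.0°W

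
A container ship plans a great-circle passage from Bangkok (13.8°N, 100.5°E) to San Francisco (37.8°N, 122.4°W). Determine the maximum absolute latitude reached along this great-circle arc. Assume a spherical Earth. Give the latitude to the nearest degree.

The great circle lies in the plane with unit normal n̂ = (p₁ × p₂)/|p₁ × p₂|.
Here n̂_z ≈ +0.574; the vertex latitude is φ_max = arccos|n̂_z| ≈ 54.9°.
Check via Clairaut: cos φ_max = |cos φ₁| · sin C = cos(13.8°)·sin(36.3°) ≈ 0.574, again giving ≈ 54.9°.

≈ 55°N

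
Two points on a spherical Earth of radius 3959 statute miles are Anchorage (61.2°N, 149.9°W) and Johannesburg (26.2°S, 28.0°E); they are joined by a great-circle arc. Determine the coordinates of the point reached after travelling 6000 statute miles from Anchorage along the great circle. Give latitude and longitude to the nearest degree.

Convert each endpoint to a unit vector on the sphere (x = cos φ cos λ, y = cos φ sin λ, z = sin φ).
The central angle between the endpoints is δ = arccos(p₁·p₂) ≈ 2.530 rad (145.0°). The total great-circle distance is δ·R ≈ 2.530 × 3959 ≈ 10017 mi, so the target fraction is f = 6000/10017 ≈ 0.599.
Interpolate at f ≈ 0.599 with slerp weights a = sin((1−f)δ)/sin δ ≈ 1.480, b = sin(fδ)/sin δ ≈ 1.740.
p = a·p₁ + b·p₂ ≈ (0.761, 0.375, 0.529); φ = arcsin(p_z) ≈ 31.91°, λ = atan2(p_y, p_x) ≈ 26.24°.

≈ 32°N, 26°E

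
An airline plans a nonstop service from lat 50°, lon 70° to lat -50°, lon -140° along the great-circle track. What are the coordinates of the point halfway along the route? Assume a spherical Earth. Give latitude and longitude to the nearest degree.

Write both endpoints as unit vectors p₁, p₂ with components (cos φ cos λ, cos φ sin λ, sin φ).
The central angle between the endpoints is δ = arccos(p₁·p₂) ≈ 2.807 rad (160.8°).
Interpolate at f = 1/2 with slerp weights a = sin((1−f)δ)/sin δ ≈ 3.005, b = sin(fδ)/sin δ ≈ 3.005.
p = a·p₁ + b·p₂ ≈ (-0.819, 0.574, 0.000); φ = arcsin(p_z) ≈ 0.00°, λ = atan2(p_y, p_x) ≈ 145.00°.

≈ lat 0°, lon 145°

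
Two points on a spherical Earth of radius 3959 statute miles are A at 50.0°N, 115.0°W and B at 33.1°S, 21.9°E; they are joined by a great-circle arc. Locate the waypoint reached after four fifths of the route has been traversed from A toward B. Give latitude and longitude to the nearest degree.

Write both endpoints as unit vectors p₁, p₂ with components (cos φ cos λ, cos φ sin λ, sin φ).
The central angle between the endpoints is δ = arccos(p₁·p₂) ≈ 2.518 rad (144.2°).
Interpolate at f = 4/5 with slerp weights a = sin((1−f)δ)/sin δ ≈ 0.826, b = sin(fδ)/sin δ ≈ 1.546.
p = a·p₁ + b·p₂ ≈ (0.977, 0.002, -0.212); φ = arcsin(p_z) ≈ -12.22°, λ = atan2(p_y, p_x) ≈ 0.12°.

≈ 12°S, 0°E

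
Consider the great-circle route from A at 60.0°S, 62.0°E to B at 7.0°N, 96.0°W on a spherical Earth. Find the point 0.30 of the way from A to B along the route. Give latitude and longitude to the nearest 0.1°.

≈ 73.6°S, 42.6°W

Write both endpoints as unit vectors p₁, p₂ with components (cos φ cos λ, cos φ sin λ, sin φ).
The central angle between the endpoints is δ = arccos(p₁·p₂) ≈ 2.172 rad (124.4°).
Interpolate at f = 0.30 with slerp weights a = sin((1−f)δ)/sin δ ≈ 1.211, b = sin(fδ)/sin δ ≈ 0.735.
p = a·p₁ + b·p₂ ≈ (0.208, -0.191, -0.959); φ = arcsin(p_z) ≈ -73.59°, λ = atan2(p_y, p_x) ≈ -42.60°.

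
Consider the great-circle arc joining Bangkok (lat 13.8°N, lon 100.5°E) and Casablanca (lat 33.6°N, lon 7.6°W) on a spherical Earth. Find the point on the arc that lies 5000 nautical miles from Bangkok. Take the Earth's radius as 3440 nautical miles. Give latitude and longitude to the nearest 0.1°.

From cos δ = sin φ₁ sin φ₂ + cos φ₁ cos φ₂ cos Δλ, the central angle is δ ≈ 1.690 rad (96.9°). The total great-circle distance is δ·R ≈ 1.690 × 3440 ≈ 5815 nmi, so the target fraction is f = 5000/5815 ≈ 0.860.
Interpolate at f ≈ 0.860 with slerp weights a = sin((1−f)δ)/sin δ ≈ 0.236, b = sin(fδ)/sin δ ≈ 1.000.
p = a·p₁ + b·p₂ ≈ (0.784, 0.116, 0.610); φ = arcsin(p_z) ≈ 37.58°, λ = atan2(p_y, p_x) ≈ 8.38°.

≈ lat 37.6°N, lon 8.4°E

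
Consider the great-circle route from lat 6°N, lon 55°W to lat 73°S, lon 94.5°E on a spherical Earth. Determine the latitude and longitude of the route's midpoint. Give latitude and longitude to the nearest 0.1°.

≈ lat 48.4°S, lon 43.7°W

From cos δ = sin φ₁ sin φ₂ + cos φ₁ cos φ₂ cos Δλ, the central angle is δ ≈ 1.929 rad (110.5°).
Interpolate at f = 1/2 with slerp weights a = sin((1−f)δ)/sin δ ≈ 0.877, b = sin(fδ)/sin δ ≈ 0.877.
p = a·p₁ + b·p₂ ≈ (0.480, -0.459, -0.747); φ = arcsin(p_z) ≈ -48.36°, λ = atan2(p_y, p_x) ≈ -43.70°.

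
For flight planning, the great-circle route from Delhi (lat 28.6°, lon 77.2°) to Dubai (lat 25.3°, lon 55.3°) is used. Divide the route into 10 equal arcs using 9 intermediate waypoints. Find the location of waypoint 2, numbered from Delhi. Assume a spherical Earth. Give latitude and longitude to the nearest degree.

≈ lat 28°, lon 73°

Convert each endpoint to a unit vector on the sphere (x = cos φ cos λ, y = cos φ sin λ, z = sin φ).
The central angle between the endpoints is δ = arccos(p₁·p₂) ≈ 0.345 rad (19.8°).
Interpolate at f = 2/10 with slerp weights a = sin((1−f)δ)/sin δ ≈ 0.806, b = sin(fδ)/sin δ ≈ 0.204.
p = a·p₁ + b·p₂ ≈ (0.262, 0.841, 0.473); φ = arcsin(p_z) ≈ 28.22°, λ = atan2(p_y, p_x) ≈ 72.73°.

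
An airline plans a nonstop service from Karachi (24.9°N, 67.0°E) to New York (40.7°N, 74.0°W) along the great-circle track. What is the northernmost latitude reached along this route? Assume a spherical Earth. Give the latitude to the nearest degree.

The great circle lies in the plane with unit normal n̂ = (p₁ × p₂)/|p₁ × p₂|.
Here n̂_z ≈ -0.448; the vertex latitude is φ_max = arccos|n̂_z| ≈ 63.4°.

≈ 63°N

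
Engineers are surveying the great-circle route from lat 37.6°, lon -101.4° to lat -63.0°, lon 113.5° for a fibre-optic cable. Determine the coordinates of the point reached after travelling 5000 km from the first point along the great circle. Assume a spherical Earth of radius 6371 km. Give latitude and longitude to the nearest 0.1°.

≈ lat -3.5°, lon -121.1°

From cos δ = sin φ₁ sin φ₂ + cos φ₁ cos φ₂ cos Δλ, the central angle is δ ≈ 2.566 rad (147.0°). The total great-circle distance is δ·R ≈ 2.566 × 6371 ≈ 16345 km, so the target fraction is f = 5000/16345 ≈ 0.306.
Interpolate at f ≈ 0.306 with slerp weights a = sin((1−f)δ)/sin δ ≈ 1.796, b = sin(fδ)/sin δ ≈ 1.297.
p = a·p₁ + b·p₂ ≈ (-0.516, -0.854, -0.060); φ = arcsin(p_z) ≈ -3.47°, λ = atan2(p_y, p_x) ≈ -121.13°.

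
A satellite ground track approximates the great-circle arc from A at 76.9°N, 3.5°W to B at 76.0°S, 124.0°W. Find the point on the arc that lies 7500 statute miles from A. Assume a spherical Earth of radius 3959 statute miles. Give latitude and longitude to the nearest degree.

The haversine formula gives a central angle δ ≈ 2.908 rad (166.6°) between the endpoints. The total great-circle distance is δ·R ≈ 2.908 × 3959 ≈ 11513 mi, so the target fraction is f = 7500/11513 ≈ 0.651.
Interpolate at f ≈ 0.651 with slerp weights a = sin((1−f)δ)/sin δ ≈ 3.669, b = sin(fδ)/sin δ ≈ 4.098.
p = a·p₁ + b·p₂ ≈ (0.276, -0.873, -0.403); φ = arcsin(p_z) ≈ -23.76°, λ = atan2(p_y, p_x) ≈ -72.47°.

≈ 24°S, 72°W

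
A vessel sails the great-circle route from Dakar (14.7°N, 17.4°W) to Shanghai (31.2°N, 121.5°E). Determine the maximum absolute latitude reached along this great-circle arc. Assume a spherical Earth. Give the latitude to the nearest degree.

The great circle lies in the plane with unit normal n̂ = (p₁ × p₂)/|p₁ × p₂|.
Here n̂_z ≈ +0.625; the vertex latitude is φ_max = arccos|n̂_z| ≈ 51.3°.

≈ 51°N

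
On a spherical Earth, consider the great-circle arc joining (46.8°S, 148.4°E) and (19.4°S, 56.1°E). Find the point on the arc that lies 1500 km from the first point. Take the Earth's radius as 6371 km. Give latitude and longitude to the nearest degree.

≈ (49°S, 128°E)

Convert each endpoint to a unit vector on the sphere (x = cos φ cos λ, y = cos φ sin λ, z = sin φ).
The central angle between the endpoints is δ = arccos(p₁·p₂) ≈ 1.353 rad (77.5°). The total great-circle distance is δ·R ≈ 1.353 × 6371 ≈ 8619 km, so the target fraction is f = 1500/8619 ≈ 0.174.
Interpolate at f ≈ 0.174 with slerp weights a = sin((1−f)δ)/sin δ ≈ 0.921, b = sin(fδ)/sin δ ≈ 0.239.
p = a·p₁ + b·p₂ ≈ (-0.411, 0.517, -0.751); φ = arcsin(p_z) ≈ -48.64°, λ = atan2(p_y, p_x) ≈ 128.48°.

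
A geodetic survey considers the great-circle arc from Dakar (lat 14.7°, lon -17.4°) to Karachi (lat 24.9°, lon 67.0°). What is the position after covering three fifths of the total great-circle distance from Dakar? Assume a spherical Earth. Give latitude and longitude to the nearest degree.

Write both endpoints as unit vectors p₁, p₂ with components (cos φ cos λ, cos φ sin λ, sin φ).
The central angle between the endpoints is δ = arccos(p₁·p₂) ≈ 1.377 rad (78.9°).
Interpolate at f = 3/5 with slerp weights a = sin((1−f)δ)/sin δ ≈ 0.533, b = sin(fδ)/sin δ ≈ 0.749.
p = a·p₁ + b·p₂ ≈ (0.758, 0.471, 0.451); φ = arcsin(p_z) ≈ 26.80°, λ = atan2(p_y, p_x) ≈ 31.88°.

≈ lat 27°, lon 32°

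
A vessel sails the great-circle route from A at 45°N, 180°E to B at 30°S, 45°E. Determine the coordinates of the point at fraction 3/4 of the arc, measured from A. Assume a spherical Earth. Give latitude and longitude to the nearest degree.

From cos δ = sin φ₁ sin φ₂ + cos φ₁ cos φ₂ cos Δλ, the central angle is δ ≈ 2.476 rad (141.9°).
Interpolate at f = 3/4 with slerp weights a = sin((1−f)δ)/sin δ ≈ 0.940, b = sin(fδ)/sin δ ≈ 1.554.
p = a·p₁ + b·p₂ ≈ (0.287, 0.951, -0.112); φ = arcsin(p_z) ≈ -6.45°, λ = atan2(p_y, p_x) ≈ 73.22°.

≈ 6°S, 73°E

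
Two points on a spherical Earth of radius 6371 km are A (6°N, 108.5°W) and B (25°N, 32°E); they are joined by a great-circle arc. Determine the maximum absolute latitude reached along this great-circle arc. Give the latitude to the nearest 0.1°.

The great circle lies in the plane with unit normal n̂ = (p₁ × p₂)/|p₁ × p₂|.
Here n̂_z ≈ +0.756; the vertex latitude is φ_max = arccos|n̂_z| ≈ 40.9°.
Check via Clairaut: cos φ_max = |cos φ₁| · sin C = cos(6.0°)·sin(49.4°) ≈ 0.756, again giving ≈ 40.9°.

≈ 40.9°N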